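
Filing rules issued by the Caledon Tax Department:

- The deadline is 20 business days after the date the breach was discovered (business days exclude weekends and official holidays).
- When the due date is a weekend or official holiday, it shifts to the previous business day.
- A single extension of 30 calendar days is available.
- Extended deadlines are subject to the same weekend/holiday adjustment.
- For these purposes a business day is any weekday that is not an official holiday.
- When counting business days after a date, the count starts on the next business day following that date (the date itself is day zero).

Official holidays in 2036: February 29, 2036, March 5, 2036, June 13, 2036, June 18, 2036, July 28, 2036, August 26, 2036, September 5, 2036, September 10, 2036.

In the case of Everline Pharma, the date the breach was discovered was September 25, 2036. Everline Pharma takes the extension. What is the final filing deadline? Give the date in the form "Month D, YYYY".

20 business days after September 25, 2036, excluding weekends and holidays, is October 23, 2036.
October 23, 2036 is a Thursday and not a listed holiday, so it stands.
The 30-calendar-day extension moves the deadline from October 23, 2036 to November 22, 2036.
November 22, 2036 is a Saturday, so it moves to the preceding business day, November 21, 2036 (Friday).
Deadline: November 21, 2036.

November 21, 2036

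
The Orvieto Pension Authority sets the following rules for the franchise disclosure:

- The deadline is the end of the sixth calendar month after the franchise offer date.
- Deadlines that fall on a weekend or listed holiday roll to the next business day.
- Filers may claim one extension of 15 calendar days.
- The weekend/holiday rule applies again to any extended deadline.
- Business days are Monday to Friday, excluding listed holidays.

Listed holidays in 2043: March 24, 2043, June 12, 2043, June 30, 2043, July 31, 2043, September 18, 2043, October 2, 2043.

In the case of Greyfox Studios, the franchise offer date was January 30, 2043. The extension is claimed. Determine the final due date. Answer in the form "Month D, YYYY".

August 18, 2043

The sixth month after January 30, 2043 is July 2043, whose last day is July 31, 2043.
July 31, 2043 falls on a listed holiday. Rolling to the next business day gives August 3, 2043, a Monday.
The 15-calendar-day extension moves the deadline from August 3, 2043 to August 18, 2043.
Since August 18, 2043 is a Tuesday and not a holiday, the date is unchanged.
So the filing is due August 18, 2043.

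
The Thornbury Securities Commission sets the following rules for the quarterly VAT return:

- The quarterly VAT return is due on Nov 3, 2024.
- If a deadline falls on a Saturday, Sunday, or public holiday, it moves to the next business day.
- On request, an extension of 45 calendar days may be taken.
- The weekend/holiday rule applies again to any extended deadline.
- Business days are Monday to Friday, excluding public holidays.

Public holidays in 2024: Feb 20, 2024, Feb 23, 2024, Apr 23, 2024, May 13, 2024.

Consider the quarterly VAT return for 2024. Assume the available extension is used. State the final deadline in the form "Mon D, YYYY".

Dec 19, 2024

The stated deadline is Nov 3, 2024.
Nov 3, 2024 is a Sunday, so it moves to the next business day, Nov 4, 2024 (Monday).
Add the 45 calendar-day extension to Nov 4, 2024: Dec 19, 2024.
Dec 19, 2024 falls on a Thursday, which is a business day, so no adjustment is needed.
The final due date is Dec 19, 2024.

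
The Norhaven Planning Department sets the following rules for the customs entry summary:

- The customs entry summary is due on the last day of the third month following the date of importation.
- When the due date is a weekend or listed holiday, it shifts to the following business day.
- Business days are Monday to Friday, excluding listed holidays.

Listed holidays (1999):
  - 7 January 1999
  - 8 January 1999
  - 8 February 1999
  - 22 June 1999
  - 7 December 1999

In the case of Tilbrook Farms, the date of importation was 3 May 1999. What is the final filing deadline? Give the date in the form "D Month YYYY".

3 months after 3 May 1999 is August 1999; that month ends on 31 August 1999.
31 August 1999 falls on a Tuesday, which is a business day, so no adjustment is needed.
The final due date is 31 August 1999.

31 August 1999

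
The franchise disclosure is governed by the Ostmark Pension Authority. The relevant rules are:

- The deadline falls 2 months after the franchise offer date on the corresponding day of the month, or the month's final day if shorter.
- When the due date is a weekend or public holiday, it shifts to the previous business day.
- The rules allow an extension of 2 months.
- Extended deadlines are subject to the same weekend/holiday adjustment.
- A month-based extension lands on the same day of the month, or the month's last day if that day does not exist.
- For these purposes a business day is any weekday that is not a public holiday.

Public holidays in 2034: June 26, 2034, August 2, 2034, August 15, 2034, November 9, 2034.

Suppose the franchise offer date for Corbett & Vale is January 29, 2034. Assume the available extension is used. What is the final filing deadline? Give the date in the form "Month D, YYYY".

May 29, 2034

2 months after January 29, 2034, on the same day of the month, is March 29, 2034.
March 29, 2034 (Wednesday) is already a business day.
The 2 months extension carries March 29, 2034 to May 29, 2034.
May 29, 2034 (Monday) is already a business day.
Final deadline: May 29, 2034.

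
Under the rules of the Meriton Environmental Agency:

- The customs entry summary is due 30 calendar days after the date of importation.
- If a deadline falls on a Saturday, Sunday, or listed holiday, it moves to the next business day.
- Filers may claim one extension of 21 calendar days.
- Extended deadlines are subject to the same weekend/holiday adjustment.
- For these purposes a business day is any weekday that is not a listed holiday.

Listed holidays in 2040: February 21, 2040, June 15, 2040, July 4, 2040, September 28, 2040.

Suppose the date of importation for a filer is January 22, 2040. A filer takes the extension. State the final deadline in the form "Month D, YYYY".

Adding 30 calendar days to January 22, 2040 gives February 21, 2040.
February 21, 2040 is a listed holiday; the next business day is February 22, 2040 (Wednesday).
Add the 21 calendar-day extension to February 22, 2040: March 14, 2040.
March 14, 2040 falls on a Wednesday, which is a business day, so no adjustment is needed.
Deadline: March 14, 2040.

March 14, 2040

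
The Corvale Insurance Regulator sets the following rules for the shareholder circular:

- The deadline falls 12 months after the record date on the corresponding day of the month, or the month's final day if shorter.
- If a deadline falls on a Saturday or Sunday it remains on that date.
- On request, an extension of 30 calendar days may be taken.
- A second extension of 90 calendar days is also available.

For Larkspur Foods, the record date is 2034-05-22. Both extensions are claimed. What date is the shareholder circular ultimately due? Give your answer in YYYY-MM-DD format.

2035-09-19

Moving 12 months forward from 2034-05-22 on the corresponding day gives 2035-05-22.
2035-05-22 is a Tuesday; no weekend or holiday adjustment applies.
The 30-calendar-day extension moves the deadline from 2035-05-22 to 2035-06-21.
No adjustment is made for weekends or holidays, so 2035-06-21 stands.
With the 90-day extension, 2035-06-21 becomes 2035-09-19.
2035-09-19 falls on a Wednesday. The rules make no weekend/holiday allowance, so it remains 2035-09-19.
The final due date is 2035-09-19.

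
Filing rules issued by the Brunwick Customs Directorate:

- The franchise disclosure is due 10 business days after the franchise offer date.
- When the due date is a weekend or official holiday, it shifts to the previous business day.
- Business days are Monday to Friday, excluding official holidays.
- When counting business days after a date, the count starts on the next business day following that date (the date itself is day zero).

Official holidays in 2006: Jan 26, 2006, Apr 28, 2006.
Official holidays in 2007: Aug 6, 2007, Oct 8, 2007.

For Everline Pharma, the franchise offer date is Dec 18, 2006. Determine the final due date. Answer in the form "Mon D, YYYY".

Counting 10 business days after Dec 18, 2006 (skipping weekends and listed holidays) reaches Jan 1, 2007.
Jan 1, 2007 falls on a Monday, which is a business day, so no adjustment is needed.
Final deadline: Jan 1, 2007.

Jan 1, 2007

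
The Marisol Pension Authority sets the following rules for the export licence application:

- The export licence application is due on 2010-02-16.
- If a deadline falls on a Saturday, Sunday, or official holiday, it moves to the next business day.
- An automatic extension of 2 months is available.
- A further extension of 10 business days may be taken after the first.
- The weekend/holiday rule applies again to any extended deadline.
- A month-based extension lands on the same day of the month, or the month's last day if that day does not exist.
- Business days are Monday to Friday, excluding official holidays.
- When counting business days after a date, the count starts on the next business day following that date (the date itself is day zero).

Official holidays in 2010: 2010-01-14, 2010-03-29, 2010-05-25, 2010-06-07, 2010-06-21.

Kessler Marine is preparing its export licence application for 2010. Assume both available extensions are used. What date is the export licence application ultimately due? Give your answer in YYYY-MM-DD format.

2010-04-30

The statutory due date is 2010-02-16.
2010-02-16 is a Tuesday and not a listed holiday, so it stands.
Applying the 2 months extension: 2 months after 2010-02-16 is 2010-04-16.
2010-04-16 is a Friday and not a listed holiday, so it stands.
The 10-business-day extension runs from 2010-04-16 to 2010-04-30.
2010-04-30 falls on a Friday, which is a business day, so no adjustment is needed.
The final due date is 2010-04-30.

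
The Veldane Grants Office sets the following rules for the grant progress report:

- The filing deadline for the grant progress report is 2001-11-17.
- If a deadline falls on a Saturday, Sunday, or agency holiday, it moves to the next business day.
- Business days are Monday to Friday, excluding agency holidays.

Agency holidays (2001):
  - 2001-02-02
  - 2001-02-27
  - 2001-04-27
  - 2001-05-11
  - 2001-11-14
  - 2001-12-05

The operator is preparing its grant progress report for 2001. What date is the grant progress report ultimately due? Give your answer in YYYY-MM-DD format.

The statutory due date is 2001-11-17.
2001-11-17 is a Saturday, so it moves to the next business day, 2001-11-19 (Monday).
The final due date is 2001-11-19.

2001-11-19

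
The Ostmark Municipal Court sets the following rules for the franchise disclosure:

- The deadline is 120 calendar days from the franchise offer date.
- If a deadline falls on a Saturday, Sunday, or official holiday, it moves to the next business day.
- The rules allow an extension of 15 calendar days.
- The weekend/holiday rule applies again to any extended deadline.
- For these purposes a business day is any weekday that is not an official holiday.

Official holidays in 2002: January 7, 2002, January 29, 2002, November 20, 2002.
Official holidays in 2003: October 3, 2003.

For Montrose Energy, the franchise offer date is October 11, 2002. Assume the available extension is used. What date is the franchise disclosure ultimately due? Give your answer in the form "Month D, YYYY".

February 25, 2003

From October 11, 2002, 120 calendar days later is February 8, 2003.
February 8, 2003 falls on a Saturday. Rolling to the next business day gives February 10, 2003, a Monday.
The 15-calendar-day extension moves the deadline from February 10, 2003 to February 25, 2003.
February 25, 2003 (Tuesday) is already a business day.
Deadline: February 25, 2003.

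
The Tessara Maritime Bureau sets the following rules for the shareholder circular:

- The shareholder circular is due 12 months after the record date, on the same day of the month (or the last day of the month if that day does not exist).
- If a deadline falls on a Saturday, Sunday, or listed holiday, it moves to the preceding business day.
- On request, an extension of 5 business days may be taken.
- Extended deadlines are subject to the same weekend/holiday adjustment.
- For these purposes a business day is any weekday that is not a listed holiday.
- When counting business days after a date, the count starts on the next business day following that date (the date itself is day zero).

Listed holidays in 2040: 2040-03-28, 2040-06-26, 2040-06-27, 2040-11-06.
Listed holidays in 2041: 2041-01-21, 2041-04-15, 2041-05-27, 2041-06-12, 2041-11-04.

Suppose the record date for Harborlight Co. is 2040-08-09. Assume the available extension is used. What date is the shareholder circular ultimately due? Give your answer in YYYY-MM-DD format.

2041-08-16

12 months from 2040-08-09 is 2041-08-09.
2041-08-09 is a Friday and not a listed holiday, so it stands.
Counting 5 further business days from 2041-08-09 reaches 2041-08-16.
2041-08-16 falls on a Friday, which is a business day, so no adjustment is needed.
Final deadline: 2041-08-16.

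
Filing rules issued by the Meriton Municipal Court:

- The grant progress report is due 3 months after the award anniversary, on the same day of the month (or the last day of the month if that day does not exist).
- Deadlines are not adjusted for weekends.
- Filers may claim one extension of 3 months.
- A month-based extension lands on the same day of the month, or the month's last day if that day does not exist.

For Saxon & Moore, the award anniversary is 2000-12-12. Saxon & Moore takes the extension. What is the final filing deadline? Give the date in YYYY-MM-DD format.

2001-06-12

3 months from 2000-12-12 is 2001-03-12.
2001-03-12 falls on a Monday. The rules make no weekend/holiday allowance, so it remains 2001-03-12.
Add 3 months to 2001-03-12: 2001-06-12.
No adjustment is made for weekends or holidays, so 2001-06-12 stands.
The final due date is 2001-06-12.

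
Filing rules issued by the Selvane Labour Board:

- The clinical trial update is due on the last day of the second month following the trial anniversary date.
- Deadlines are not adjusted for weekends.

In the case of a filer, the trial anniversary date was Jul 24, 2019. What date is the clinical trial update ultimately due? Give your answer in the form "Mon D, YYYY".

Sep 30, 2019

2 months after Jul 24, 2019 is September 2019; that month ends on Sep 30, 2019.
Sep 30, 2019 is a Monday; no weekend or holiday adjustment applies.
Deadline: Sep 30, 2019.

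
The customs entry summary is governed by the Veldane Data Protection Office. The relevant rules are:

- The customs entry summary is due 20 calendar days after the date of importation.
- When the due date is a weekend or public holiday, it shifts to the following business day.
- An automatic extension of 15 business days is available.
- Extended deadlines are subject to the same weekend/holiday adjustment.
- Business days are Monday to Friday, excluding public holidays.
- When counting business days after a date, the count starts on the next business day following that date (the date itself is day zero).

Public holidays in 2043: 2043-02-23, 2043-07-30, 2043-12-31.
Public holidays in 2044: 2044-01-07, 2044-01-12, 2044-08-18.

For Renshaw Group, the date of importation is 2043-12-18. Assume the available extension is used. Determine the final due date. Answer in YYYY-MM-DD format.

Trigger date 2043-12-18 + 20 calendar days = 2044-01-07.
2044-01-07 falls on a listed holiday. Rolling to the next business day gives 2044-01-08, a Friday.
Counting 15 further business days from 2044-01-08 reaches 2044-02-01.
Since 2044-02-01 is a Monday and not a holiday, the date is unchanged.
The final due date is 2044-02-01.

2044-02-01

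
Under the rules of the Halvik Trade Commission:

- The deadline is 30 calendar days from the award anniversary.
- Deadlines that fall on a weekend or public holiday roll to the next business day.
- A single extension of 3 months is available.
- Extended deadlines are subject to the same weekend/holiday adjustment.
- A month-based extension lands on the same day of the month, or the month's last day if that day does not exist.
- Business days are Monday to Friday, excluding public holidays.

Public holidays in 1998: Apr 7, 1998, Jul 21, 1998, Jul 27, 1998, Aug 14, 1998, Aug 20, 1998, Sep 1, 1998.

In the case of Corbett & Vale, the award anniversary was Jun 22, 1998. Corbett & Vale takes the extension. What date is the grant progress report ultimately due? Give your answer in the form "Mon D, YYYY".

Oct 22, 1998

From Jun 22, 1998, 30 calendar days later is Jul 22, 1998.
Jul 22, 1998 (Wednesday) is already a business day.
The 3 months extension carries Jul 22, 1998 to Oct 22, 1998.
Oct 22, 1998 falls on a Thursday, which is a business day, so no adjustment is needed.
So the filing is due Oct 22, 1998.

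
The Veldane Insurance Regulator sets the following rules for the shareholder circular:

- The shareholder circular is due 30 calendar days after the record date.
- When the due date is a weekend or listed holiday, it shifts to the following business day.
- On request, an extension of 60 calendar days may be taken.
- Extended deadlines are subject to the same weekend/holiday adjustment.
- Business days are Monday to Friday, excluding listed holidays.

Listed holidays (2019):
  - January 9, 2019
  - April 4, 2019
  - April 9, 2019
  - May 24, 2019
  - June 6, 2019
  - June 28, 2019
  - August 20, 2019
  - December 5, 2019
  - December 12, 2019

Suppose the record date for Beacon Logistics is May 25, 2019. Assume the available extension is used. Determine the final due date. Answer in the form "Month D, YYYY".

August 23, 2019

Adding 30 calendar days to May 25, 2019 gives June 24, 2019.
Since June 24, 2019 is a Monday and not a holiday, the date is unchanged.
With the 60-day extension, June 24, 2019 becomes August 23, 2019.
August 23, 2019 is a Friday and not a listed holiday, so it stands.
The final due date is August 23, 2019.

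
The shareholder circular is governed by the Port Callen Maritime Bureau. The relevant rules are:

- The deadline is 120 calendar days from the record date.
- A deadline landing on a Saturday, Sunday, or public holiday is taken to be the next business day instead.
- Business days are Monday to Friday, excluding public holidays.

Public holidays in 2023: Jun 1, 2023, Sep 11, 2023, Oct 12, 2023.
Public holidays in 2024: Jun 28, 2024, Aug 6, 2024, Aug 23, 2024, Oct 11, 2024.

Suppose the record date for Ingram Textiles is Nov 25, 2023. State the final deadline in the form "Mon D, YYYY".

Adding 120 calendar days to Nov 25, 2023 gives Mar 24, 2024.
Mar 24, 2024 is a Sunday, so it moves to the next business day, Mar 25, 2024 (Monday).
The final due date is Mar 25, 2024.

Mar 25, 2024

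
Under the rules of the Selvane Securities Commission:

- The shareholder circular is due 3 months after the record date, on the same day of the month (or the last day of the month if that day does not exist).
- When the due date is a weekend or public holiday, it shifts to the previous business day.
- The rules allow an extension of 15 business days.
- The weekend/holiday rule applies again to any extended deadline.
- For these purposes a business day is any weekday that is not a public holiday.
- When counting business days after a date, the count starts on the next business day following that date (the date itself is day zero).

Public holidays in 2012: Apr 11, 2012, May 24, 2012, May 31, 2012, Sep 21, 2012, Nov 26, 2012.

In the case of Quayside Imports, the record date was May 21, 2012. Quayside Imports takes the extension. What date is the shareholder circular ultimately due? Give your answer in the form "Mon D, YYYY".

3 months after May 21, 2012, on the same day of the month, is Aug 21, 2012.
Aug 21, 2012 (Tuesday) is already a business day.
Counting 15 further business days from Aug 21, 2012 reaches Sep 11, 2012.
Sep 11, 2012 falls on a Tuesday, which is a business day, so no adjustment is needed.
The final due date is Sep 11, 2012.

Sep 11, 2012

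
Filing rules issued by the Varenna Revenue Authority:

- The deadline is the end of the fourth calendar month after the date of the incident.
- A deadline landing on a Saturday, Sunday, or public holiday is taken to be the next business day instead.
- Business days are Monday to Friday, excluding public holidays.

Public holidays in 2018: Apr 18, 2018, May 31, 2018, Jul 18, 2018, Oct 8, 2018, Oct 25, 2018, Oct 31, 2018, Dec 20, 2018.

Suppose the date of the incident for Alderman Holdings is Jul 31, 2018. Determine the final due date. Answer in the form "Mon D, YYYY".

4 months after Jul 31, 2018 is November 2018; that month ends on Nov 30, 2018.
Since Nov 30, 2018 is a Friday and not a holiday, the date is unchanged.
So the filing is due Nov 30, 2018.

Nov 30, 2018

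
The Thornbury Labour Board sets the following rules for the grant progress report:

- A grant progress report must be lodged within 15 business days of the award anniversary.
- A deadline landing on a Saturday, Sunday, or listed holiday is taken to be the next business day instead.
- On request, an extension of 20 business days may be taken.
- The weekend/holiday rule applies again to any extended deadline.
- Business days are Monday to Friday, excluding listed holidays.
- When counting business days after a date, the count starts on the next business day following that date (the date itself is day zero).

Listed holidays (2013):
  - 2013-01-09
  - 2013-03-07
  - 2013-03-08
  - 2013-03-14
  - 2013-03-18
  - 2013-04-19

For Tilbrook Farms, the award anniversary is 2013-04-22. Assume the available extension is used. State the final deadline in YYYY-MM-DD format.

2013-06-10

15 business days after 2013-04-22, excluding weekends and holidays, is 2013-05-13.
Since 2013-05-13 is a Monday and not a holiday, the date is unchanged.
Applying the 20-business-day extension: 20 business days after 2013-05-13 is 2013-06-10.
2013-06-10 is a Monday and not a listed holiday, so it stands.
Final deadline: 2013-06-10.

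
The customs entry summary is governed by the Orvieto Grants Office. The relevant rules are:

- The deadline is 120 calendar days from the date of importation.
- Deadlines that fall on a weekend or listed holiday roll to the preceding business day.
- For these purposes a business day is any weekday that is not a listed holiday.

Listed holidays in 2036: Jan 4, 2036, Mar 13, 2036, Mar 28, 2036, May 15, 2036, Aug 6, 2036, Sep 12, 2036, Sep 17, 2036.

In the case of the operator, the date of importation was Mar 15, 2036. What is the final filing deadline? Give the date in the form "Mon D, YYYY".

Jul 11, 2036

120 calendar days after Mar 15, 2036 is Jul 13, 2036.
Because Jul 13, 2036 is a Sunday, the deadline becomes Jul 11, 2036 (Friday).
Deadline: Jul 11, 2036.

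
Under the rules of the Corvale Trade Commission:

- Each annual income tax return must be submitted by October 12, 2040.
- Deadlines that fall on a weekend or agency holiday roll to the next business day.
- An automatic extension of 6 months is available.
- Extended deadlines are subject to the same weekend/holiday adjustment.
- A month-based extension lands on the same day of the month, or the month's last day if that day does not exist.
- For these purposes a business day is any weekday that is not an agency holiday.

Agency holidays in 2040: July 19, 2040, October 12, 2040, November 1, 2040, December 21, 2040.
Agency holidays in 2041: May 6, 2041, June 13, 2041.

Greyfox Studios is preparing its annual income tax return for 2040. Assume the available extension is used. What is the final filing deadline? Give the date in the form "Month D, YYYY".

The statutory due date is October 12, 2040.
Because October 12, 2040 is a listed holiday, the deadline becomes October 15, 2040 (Monday).
Applying the 6 months extension: 6 months after October 15, 2040 is April 15, 2041.
April 15, 2041 is a Monday and not a listed holiday, so it stands.
Final deadline: April 15, 2041.

April 15, 2041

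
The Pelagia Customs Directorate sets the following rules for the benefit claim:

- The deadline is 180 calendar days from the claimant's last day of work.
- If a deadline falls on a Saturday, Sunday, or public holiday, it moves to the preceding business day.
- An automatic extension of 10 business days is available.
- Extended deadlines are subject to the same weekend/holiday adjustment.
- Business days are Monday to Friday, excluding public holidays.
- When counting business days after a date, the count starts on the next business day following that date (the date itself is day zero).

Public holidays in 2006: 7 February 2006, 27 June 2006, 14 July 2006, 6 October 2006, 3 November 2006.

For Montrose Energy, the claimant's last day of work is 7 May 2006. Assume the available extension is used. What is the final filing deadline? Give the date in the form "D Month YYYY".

17 November 2006

180 calendar days after 7 May 2006 is 3 November 2006.
Because 3 November 2006 is a listed holiday, the deadline becomes 2 November 2006 (Thursday).
The 10-business-day extension runs from 2 November 2006 to 17 November 2006.
Since 17 November 2006 is a Friday and not a holiday, the date is unchanged.
So the filing is due 17 November 2006.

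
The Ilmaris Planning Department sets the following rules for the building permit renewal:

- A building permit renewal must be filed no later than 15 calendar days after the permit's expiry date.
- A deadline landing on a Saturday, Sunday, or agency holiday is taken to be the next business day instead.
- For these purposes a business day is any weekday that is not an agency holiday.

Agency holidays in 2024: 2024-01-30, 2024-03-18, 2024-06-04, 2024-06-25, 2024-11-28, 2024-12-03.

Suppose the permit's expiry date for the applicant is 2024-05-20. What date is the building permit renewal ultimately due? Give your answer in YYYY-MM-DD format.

15 calendar days after 2024-05-20 is 2024-06-04.
2024-06-04 is a listed holiday, so it moves to the next business day, 2024-06-05 (Wednesday).
Final deadline: 2024-06-05.

2024-06-05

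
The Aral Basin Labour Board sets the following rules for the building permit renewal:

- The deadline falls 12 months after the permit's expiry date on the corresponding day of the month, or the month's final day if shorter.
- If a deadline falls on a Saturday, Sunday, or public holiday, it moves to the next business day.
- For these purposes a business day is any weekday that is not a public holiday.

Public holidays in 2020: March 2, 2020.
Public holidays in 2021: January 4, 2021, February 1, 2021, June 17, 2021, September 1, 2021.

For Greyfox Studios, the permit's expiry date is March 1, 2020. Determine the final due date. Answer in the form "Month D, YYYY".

March 1, 2021

Moving 12 months forward from March 1, 2020 on the corresponding day gives March 1, 2021.
Since March 1, 2021 is a Monday and not a holiday, the date is unchanged.
The final due date is March 1, 2021.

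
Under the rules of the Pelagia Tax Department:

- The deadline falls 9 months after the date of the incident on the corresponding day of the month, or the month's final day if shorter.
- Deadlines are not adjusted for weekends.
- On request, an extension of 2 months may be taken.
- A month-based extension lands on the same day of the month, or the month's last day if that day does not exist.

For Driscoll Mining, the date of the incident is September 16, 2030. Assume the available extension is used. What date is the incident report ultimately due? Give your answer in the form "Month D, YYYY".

9 months from September 16, 2030 is June 16, 2031.
June 16, 2031 is a Monday; no weekend or holiday adjustment applies.
The 2 months extension carries June 16, 2031 to August 16, 2031.
No adjustment is made for weekends or holidays, so August 16, 2031 stands.
Deadline: August 16, 2031.

August 16, 2031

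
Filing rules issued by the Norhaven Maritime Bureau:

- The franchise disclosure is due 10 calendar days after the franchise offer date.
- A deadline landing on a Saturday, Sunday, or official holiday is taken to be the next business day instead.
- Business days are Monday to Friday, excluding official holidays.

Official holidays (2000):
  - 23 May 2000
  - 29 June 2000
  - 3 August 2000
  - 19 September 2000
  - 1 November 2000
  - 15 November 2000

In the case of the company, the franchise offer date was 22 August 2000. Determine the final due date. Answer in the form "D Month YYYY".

Adding 10 calendar days to 22 August 2000 gives 1 September 2000.
1 September 2000 falls on a Friday, which is a business day, so no adjustment is needed.
Final deadline: 1 September 2000.

1 September 2000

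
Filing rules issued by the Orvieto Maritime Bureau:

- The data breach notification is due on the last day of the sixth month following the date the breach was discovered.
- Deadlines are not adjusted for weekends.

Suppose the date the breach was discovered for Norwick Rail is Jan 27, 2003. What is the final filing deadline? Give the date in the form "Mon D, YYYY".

Jul 31, 2003

The sixth month after Jan 27, 2003 is July 2003, whose last day is Jul 31, 2003.
No adjustment is made for weekends or holidays, so Jul 31, 2003 stands.
The final due date is Jul 31, 2003.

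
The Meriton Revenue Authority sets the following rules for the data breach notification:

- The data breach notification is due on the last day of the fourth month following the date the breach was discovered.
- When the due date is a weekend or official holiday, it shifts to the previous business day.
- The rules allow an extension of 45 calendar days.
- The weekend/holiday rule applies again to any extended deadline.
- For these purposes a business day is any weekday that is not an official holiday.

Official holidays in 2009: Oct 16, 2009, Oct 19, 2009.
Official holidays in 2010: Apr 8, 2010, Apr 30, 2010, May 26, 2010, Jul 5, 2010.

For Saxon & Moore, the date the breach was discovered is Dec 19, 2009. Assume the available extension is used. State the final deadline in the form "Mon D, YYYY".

Jun 11, 2010

4 months after Dec 19, 2009 falls in April 2010; the last day of that month is Apr 30, 2010.
Apr 30, 2010 is a listed holiday; the preceding business day is Apr 29, 2010 (Thursday).
Add the 45 calendar-day extension to Apr 29, 2010: Jun 13, 2010.
Jun 13, 2010 falls on a Sunday. Rolling to the preceding business day gives Jun 11, 2010, a Friday.
Deadline: Jun 11, 2010.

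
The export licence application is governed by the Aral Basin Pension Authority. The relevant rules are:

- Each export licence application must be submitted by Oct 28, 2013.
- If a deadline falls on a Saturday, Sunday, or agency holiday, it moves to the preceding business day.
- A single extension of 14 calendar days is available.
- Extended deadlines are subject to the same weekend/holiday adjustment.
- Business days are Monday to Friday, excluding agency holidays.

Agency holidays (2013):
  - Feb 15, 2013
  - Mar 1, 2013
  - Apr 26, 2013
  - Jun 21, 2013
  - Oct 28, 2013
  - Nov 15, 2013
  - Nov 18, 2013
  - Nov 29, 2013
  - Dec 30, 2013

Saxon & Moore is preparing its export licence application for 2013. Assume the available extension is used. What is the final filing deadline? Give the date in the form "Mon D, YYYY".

The stated deadline is Oct 28, 2013.
Oct 28, 2013 falls on a listed holiday. Rolling to the preceding business day gives Oct 25, 2013, a Friday.
Applying the 14-calendar-day extension: Oct 25, 2013 + 14 days = Nov 8, 2013.
Since Nov 8, 2013 is a Friday and not a holiday, the date is unchanged.
The final due date is Nov 8, 2013.

Nov 8, 2013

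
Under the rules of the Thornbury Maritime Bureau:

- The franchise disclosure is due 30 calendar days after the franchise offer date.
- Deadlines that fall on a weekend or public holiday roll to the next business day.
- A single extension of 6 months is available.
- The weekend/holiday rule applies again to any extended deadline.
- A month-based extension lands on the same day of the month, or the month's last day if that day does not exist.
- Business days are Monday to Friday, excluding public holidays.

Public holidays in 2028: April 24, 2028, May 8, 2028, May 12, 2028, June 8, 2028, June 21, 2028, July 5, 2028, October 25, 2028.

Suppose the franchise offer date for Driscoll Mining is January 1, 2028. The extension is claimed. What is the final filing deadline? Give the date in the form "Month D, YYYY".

Adding 30 calendar days to January 1, 2028 gives January 31, 2028.
January 31, 2028 falls on a Monday, which is a business day, so no adjustment is needed.
The 6 months extension carries January 31, 2028 to July 31, 2028.
July 31, 2028 is a Monday and not a listed holiday, so it stands.
So the filing is due July 31, 2028.

July 31, 2028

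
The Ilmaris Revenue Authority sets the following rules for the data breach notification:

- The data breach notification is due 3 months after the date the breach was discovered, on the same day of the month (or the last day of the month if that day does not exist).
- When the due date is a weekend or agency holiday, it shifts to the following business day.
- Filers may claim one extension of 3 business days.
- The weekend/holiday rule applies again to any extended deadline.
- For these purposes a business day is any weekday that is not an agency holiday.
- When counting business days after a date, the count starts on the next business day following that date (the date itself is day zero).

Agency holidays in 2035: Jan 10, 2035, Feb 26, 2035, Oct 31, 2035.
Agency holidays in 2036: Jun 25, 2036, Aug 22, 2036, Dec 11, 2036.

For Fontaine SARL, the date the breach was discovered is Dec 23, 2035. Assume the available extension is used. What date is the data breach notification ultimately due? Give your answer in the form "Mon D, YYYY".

Mar 27, 2036

3 months from Dec 23, 2035 is Mar 23, 2036.
Because Mar 23, 2036 is a Sunday, the deadline becomes Mar 24, 2036 (Monday).
The 3-business-day extension runs from Mar 24, 2036 to Mar 27, 2036.
Mar 27, 2036 falls on a Thursday, which is a business day, so no adjustment is needed.
Deadline: Mar 27, 2036.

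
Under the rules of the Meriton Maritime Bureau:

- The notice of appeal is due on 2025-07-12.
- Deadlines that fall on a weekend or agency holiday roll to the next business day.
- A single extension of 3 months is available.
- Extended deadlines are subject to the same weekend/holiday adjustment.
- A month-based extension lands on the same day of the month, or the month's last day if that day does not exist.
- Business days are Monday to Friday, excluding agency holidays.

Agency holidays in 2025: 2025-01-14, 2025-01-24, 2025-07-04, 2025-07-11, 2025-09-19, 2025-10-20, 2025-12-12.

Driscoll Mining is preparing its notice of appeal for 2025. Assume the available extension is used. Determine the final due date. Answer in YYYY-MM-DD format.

Start from the fixed due date, 2025-07-12.
Because 2025-07-12 is a Saturday, the deadline becomes 2025-07-14 (Monday).
Add 3 months to 2025-07-14: 2025-10-14.
2025-10-14 (Tuesday) is already a business day.
The final due date is 2025-10-14.

2025-10-14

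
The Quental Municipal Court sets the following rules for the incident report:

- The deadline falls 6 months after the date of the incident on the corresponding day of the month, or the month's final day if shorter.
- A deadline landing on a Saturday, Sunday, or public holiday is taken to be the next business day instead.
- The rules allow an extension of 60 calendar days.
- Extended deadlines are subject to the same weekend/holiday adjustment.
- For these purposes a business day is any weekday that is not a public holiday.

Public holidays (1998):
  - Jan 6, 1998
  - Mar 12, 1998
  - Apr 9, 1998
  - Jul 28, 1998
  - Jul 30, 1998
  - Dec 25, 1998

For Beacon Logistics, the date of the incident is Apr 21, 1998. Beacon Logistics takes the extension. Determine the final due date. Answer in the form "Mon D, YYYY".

Moving 6 months forward from Apr 21, 1998 on the corresponding day gives Oct 21, 1998.
Oct 21, 1998 (Wednesday) is already a business day.
The 60-calendar-day extension moves the deadline from Oct 21, 1998 to Dec 20, 1998.
Dec 20, 1998 is a Sunday, so it moves to the next business day, Dec 21, 1998 (Monday).
Deadline: Dec 21, 1998.

Dec 21, 1998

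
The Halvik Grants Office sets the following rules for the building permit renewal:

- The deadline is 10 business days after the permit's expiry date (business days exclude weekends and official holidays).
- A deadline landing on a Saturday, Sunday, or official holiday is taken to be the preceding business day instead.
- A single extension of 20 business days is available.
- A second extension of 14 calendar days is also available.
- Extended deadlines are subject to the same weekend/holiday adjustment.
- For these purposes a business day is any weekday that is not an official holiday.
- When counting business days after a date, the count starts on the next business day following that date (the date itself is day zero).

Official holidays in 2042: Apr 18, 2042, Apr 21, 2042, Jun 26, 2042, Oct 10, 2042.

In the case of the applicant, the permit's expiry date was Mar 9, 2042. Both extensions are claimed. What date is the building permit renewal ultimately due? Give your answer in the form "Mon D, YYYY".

Starting the day after Mar 9, 2042 and counting 10 business days lands on Mar 21, 2042.
Mar 21, 2042 is a Friday and not a listed holiday, so it stands.
The 20-business-day extension runs from Mar 21, 2042 to Apr 22, 2042.
Since Apr 22, 2042 is a Tuesday and not a holiday, the date is unchanged.
Add the 14 calendar-day extension to Apr 22, 2042: May 6, 2042.
Since May 6, 2042 is a Tuesday and not a holiday, the date is unchanged.
The final due date is May 6, 2042.

May 6, 2042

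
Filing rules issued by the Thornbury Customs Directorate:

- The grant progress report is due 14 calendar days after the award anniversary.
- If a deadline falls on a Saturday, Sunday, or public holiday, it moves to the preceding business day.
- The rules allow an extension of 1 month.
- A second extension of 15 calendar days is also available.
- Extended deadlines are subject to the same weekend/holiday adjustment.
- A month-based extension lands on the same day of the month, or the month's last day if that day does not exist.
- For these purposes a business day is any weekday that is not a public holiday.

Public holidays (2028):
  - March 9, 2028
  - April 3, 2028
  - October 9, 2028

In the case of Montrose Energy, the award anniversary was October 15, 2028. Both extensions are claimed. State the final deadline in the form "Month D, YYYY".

14 calendar days after October 15, 2028 is October 29, 2028.
October 29, 2028 falls on a Sunday. Rolling to the preceding business day gives October 27, 2028, a Friday.
Add 1 month to October 27, 2028: November 27, 2028.
November 27, 2028 falls on a Monday, which is a business day, so no adjustment is needed.
Add the 15 calendar-day extension to November 27, 2028: December 12, 2028.
December 12, 2028 (Tuesday) is already a business day.
Deadline: December 12, 2028.

December 12, 2028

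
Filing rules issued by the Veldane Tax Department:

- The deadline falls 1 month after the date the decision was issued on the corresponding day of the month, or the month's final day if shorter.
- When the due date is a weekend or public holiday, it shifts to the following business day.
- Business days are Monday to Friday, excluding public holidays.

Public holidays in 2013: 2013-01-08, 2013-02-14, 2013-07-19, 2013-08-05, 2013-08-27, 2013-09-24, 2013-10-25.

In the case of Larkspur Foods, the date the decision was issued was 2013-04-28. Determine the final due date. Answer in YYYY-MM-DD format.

1 month after 2013-04-28, on the same day of the month, is 2013-05-28.
2013-05-28 (Tuesday) is already a business day.
The final due date is 2013-05-28.

2013-05-28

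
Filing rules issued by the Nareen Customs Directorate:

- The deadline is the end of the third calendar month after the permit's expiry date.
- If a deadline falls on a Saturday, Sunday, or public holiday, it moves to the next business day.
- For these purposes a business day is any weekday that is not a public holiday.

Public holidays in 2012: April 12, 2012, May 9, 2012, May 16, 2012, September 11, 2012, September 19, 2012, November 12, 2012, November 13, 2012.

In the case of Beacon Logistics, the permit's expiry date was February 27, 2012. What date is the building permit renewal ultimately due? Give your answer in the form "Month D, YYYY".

May 31, 2012

3 months after February 27, 2012 is May 2012; that month ends on May 31, 2012.
May 31, 2012 (Thursday) is already a business day.
Deadline: May 31, 2012.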